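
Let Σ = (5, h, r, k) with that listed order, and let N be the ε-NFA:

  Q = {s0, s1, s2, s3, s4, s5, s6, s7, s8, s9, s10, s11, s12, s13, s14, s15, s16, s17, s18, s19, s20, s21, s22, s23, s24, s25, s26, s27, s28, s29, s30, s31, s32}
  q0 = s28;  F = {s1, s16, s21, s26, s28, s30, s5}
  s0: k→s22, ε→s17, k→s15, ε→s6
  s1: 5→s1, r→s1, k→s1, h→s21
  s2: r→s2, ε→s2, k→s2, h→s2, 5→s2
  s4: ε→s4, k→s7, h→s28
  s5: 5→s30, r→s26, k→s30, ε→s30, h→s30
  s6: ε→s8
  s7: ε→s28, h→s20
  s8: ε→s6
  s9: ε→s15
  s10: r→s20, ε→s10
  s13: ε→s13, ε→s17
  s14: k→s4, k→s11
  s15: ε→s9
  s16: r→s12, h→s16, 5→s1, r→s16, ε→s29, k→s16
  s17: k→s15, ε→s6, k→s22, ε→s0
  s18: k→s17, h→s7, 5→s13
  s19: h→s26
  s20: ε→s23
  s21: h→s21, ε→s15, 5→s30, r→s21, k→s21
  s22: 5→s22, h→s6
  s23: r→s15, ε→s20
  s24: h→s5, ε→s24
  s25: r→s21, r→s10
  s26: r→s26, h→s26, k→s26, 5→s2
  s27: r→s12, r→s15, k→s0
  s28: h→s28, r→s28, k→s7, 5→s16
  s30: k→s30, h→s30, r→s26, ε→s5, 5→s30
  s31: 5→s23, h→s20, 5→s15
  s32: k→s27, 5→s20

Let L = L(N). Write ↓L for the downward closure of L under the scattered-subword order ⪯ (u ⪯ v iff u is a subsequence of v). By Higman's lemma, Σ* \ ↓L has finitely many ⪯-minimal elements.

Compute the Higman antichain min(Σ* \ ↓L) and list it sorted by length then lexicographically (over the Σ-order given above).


A = [55h5r5].

|Q|=33, |F|=7, |δ|=82 (21 ε).
min D↑ (7 st, q0=0, F={6}): 0:5→1,h→0,r→0,k→0 1:5→2,h→1,r→1,k→1 2:5→2,h→3,r→2,k→2 3:5→4,h→3,r→3,k→3 4:5→4,h→4,r→5,k→4 5:5→6,h→5,r→5,k→5 6:5→6,h→6,r→6,k→6 (ε-aug+det+¬).
'55h5r5': N↓-sim [15, 11, 8, 7, 4, 2, 1] end={s2} ∉↓L; 6/6 deletions ∈↓L.
1 minimals (antichain).


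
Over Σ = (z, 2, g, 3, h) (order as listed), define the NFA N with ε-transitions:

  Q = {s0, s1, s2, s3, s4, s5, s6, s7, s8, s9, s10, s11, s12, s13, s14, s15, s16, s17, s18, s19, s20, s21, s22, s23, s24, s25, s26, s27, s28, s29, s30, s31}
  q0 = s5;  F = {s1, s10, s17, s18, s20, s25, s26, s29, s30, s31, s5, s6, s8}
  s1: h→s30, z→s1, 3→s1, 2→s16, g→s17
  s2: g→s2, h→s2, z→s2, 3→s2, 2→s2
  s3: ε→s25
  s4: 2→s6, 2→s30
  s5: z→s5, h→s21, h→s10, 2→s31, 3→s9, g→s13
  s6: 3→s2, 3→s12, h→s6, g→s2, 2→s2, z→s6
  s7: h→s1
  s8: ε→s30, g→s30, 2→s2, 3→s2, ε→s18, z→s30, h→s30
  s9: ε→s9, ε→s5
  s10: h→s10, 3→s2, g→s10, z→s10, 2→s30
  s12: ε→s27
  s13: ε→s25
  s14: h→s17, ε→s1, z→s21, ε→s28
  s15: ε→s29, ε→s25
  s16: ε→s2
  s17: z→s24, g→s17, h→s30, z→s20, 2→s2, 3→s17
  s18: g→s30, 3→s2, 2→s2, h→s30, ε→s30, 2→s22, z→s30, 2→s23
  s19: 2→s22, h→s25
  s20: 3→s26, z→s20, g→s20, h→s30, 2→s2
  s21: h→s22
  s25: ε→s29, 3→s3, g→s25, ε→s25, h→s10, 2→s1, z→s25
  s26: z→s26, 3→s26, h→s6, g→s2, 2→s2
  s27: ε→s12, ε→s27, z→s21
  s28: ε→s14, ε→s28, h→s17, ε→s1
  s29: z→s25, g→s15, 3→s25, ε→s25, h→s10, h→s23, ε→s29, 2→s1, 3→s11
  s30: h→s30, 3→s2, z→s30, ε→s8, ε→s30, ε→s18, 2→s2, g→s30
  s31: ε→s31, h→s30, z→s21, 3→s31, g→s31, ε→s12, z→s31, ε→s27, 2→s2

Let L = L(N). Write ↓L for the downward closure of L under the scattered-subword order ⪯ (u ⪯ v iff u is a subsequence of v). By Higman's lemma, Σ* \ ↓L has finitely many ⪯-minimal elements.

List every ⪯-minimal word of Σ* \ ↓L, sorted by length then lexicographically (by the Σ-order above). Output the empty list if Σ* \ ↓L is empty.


|Q|=32, |F|=13, |δ|=116 (28 ε).
min D↑ (11 st, q0=0, F={4}): 0:z→0,2→1,g→2,3→0,h→3 1:z→1,2→4,g→1,3→1,h→5 2:z→2,2→6,g→2,3→2,h→3 3:z→3,2→5,g→3,3→4,h→3 4:z→4,2→4,g→4,3→4,h→4 5:z→5,2→4,g→5,3→4,h→5 6:z→6,2→4,g→7,3→6,h→5 7:z→8,2→4,g→7,3→7,h→5 8:z→8,2→4,g→8,3→9,h→5 9:z→9,2→4,g→4,3→9,h→10 10:z→10,2→4,g→4,3→4,h→10 (ε-aug+det+¬).
'22': |S_i|=[26, 17, 4] end={s16,s2,s22,s23} rej; 2/2 single-dels accept.
'h3': run [26, 11, 5] end={s12,s2,s21,s22,s27} ∉↓L; 2/2 single-dels accept.
'g2gz3g': |S_i|=[26, 24, 16, 14, 13, 7, 1] end={s2} ∉↓L; 6/6 single-dels accept.
3 obstructions.

Antichain: [22, h3, g2gz3g].


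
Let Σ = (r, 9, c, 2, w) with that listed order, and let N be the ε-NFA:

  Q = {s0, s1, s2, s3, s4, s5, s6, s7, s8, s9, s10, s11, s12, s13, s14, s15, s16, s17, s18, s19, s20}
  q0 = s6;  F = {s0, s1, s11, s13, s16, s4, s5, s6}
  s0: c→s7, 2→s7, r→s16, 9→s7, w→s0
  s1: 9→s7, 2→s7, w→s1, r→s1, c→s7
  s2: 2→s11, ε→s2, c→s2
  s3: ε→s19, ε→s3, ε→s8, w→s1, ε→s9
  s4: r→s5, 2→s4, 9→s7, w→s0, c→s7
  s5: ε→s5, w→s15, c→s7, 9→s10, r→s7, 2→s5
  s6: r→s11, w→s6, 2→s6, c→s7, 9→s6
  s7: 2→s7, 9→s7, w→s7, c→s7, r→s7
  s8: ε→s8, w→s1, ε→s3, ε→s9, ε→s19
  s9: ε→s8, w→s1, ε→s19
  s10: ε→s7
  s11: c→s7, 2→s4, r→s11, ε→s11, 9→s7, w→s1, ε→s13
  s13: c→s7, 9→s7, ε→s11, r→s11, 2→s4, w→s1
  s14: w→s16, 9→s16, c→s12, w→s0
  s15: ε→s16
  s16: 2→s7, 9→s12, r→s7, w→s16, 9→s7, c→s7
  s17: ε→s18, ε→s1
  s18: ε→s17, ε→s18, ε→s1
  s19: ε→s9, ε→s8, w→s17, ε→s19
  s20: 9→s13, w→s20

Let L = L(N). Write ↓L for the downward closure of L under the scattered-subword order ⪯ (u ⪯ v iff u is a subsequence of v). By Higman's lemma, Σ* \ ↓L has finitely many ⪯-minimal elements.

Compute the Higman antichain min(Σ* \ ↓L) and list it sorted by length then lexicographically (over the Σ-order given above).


|Q|=21, |F|=8, |δ|=83 (25 ε).
min D↑ (8 st, q0=0, F={2}): 0:r→1,9→0,c→2,2→0,w→0 1:r→1,9→2,c→2,2→3,w→4 2:r→2,9→2,c→2,2→2,w→2 3:r→5,9→2,c→2,2→3,w→6 4:r→4,9→2,c→2,2→2,w→4 5:r→2,9→2,c→2,2→5,w→7 6:r→7,9→2,c→2,2→2,w→6 7:r→2,9→2,c→2,2→2,w→7 [Hopcroft].
'c': N↓-sim [12, 1] end={s7} rej; 1/1 single-dels accept.
'r9': N↓-sim [12, 11, 3] end={s10,s12,s7} rej; 2/2 deletions ∈↓L.
'rw2': N↓-sim [12, 11, 6, 1] end={s7} — reject; 3/3 single-dels accept.
'r2rr': N↓-sim [12, 11, 8, 6, 1] end={s7} ∉↓L; 4/4 single-dels accept.
4 minimals (antichain).

A = [c, r9, rw2, r2rr].


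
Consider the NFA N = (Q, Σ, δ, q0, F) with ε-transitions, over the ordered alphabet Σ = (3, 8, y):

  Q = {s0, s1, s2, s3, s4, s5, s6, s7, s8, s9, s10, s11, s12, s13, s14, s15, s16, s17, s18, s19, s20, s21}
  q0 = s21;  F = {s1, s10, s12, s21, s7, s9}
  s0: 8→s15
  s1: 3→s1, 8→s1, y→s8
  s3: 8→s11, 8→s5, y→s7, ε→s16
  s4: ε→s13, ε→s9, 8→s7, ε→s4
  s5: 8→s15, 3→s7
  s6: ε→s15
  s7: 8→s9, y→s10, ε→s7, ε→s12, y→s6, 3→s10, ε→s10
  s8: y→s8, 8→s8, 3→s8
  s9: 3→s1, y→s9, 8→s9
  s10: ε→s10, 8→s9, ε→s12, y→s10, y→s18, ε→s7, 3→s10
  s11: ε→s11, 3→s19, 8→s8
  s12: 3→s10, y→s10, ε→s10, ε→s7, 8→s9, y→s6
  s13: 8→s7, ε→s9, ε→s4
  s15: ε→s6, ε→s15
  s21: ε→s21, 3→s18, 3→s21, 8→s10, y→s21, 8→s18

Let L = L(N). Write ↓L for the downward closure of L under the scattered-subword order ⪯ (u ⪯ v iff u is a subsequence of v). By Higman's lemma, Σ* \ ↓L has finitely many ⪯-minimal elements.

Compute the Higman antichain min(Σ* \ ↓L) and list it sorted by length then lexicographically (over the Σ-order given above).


min(Σ*\↓L) = [883y].

|Q|=22, |F|=6, |δ|=55 (19 ε).
min D↑ (5 st, q0=0, F={4}): 0:3→0,8→1,y→0 1:3→1,8→2,y→1 2:3→3,8→2,y→2 3:3→3,8→3,y→4 4:3→4,8→4,y→4 [Hopcroft].
'883y': N↓-sim [10, 9, 3, 2, 1] end={s8} rej; 4/4 del acc.
1 minimals (antichain).


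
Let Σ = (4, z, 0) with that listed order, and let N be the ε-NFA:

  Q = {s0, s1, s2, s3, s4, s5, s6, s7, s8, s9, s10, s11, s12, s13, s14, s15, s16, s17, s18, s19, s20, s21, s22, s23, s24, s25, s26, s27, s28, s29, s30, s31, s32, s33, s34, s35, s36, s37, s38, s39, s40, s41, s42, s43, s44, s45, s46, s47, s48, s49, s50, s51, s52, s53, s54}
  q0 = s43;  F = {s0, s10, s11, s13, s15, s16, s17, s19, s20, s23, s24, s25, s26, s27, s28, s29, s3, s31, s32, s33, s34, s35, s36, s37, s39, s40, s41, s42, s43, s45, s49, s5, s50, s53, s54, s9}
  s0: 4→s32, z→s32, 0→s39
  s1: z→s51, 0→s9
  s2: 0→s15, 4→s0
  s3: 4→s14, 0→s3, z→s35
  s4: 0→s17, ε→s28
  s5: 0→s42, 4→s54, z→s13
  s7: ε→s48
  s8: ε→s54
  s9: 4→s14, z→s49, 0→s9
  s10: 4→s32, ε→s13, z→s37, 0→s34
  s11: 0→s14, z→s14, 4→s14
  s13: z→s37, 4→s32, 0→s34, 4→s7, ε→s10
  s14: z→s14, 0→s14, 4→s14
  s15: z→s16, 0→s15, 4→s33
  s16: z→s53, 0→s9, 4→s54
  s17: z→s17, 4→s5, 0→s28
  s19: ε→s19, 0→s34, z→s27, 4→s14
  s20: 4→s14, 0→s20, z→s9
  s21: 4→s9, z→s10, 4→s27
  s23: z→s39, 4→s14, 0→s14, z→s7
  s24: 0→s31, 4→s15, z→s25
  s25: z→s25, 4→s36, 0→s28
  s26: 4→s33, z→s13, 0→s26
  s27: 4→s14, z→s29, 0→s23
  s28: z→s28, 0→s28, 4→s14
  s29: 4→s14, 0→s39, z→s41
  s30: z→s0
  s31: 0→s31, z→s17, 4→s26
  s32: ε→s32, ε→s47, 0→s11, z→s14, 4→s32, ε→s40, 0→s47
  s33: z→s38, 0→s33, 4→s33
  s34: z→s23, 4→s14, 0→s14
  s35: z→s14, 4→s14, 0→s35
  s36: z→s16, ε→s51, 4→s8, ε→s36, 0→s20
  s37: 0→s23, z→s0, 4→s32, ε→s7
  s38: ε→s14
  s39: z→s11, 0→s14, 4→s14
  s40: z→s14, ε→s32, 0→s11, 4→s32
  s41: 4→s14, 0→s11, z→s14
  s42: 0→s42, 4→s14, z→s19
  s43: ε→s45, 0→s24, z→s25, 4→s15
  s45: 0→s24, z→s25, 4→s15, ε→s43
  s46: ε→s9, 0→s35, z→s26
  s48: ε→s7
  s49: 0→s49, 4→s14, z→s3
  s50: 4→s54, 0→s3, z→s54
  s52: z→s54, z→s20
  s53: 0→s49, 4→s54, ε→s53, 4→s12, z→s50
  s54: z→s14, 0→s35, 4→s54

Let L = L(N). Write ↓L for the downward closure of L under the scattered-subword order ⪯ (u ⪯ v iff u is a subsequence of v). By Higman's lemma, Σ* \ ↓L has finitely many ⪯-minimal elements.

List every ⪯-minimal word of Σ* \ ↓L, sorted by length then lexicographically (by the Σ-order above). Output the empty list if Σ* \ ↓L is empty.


|Q|=55, |F|=36, |δ|=147 (19 ε).
min D↑ (34 st, q0=0, F={9}): 0:4→1,z→2,0→3 1:4→4,z→5,0→1 2:4→6,z→2,0→7 3:4→1,z→2,0→8 4:4→4,z→9,0→4 5:4→10,z→11,0→12 6:4→10,z→5,0→13 7:4→9,z→7,0→7 8:4→14,z→15,0→8 9:4→9,z→9,0→9 10:4→10,z→9,0→16 11:4→10,z→17,0→18 12:4→9,z→18,0→12 13:4→9,z→12,0→13 14:4→4,z→19,0→14 15:4→20,z→15,0→7 16:4→9,z→9,0→16 17:4→10,z→10,0→21 18:4→9,z→21,0→18 19:4→22,z→23,0→24 20:4→10,z→19,0→25 21:4→9,z→16,0→21 22:4→22,z→9,0→26 23:4→22,z→27,0→28 24:4→9,z→28,0→9 25:4→9,z→29,0→25 26:4→9,z→9,0→9 27:4→22,z→22,0→30 28:4→9,z→30,0→9 29:4→9,z→31,0→24 30:4→9,z→26,0→9 31:4→9,z→32,0→28 32:4→9,z→33,0→30 33:4→9,z→9,0→26 [Hopcroft].
'44z': N↓-sim [44, 37, 13, 2] end={s14,s38} — reject; 3/3 del acc.
'z04': |S_i|=[44, 37, 19, 1] end={s14} ∉↓L; 3/3 del acc.
'4zzzzz': run [44, 37, 28, 21, 15, 8, 1] end={s14} rej; 6/6 deletions ∈↓L.
'004z00': |S_i|=[44, 42, 37, 26, 19, 8, 1] end={s14} — reject; 6/6 single-dels accept.
4 words, ⪯-incomp.

Antichain: [44z, z04, 4zzzzz, 004z00].


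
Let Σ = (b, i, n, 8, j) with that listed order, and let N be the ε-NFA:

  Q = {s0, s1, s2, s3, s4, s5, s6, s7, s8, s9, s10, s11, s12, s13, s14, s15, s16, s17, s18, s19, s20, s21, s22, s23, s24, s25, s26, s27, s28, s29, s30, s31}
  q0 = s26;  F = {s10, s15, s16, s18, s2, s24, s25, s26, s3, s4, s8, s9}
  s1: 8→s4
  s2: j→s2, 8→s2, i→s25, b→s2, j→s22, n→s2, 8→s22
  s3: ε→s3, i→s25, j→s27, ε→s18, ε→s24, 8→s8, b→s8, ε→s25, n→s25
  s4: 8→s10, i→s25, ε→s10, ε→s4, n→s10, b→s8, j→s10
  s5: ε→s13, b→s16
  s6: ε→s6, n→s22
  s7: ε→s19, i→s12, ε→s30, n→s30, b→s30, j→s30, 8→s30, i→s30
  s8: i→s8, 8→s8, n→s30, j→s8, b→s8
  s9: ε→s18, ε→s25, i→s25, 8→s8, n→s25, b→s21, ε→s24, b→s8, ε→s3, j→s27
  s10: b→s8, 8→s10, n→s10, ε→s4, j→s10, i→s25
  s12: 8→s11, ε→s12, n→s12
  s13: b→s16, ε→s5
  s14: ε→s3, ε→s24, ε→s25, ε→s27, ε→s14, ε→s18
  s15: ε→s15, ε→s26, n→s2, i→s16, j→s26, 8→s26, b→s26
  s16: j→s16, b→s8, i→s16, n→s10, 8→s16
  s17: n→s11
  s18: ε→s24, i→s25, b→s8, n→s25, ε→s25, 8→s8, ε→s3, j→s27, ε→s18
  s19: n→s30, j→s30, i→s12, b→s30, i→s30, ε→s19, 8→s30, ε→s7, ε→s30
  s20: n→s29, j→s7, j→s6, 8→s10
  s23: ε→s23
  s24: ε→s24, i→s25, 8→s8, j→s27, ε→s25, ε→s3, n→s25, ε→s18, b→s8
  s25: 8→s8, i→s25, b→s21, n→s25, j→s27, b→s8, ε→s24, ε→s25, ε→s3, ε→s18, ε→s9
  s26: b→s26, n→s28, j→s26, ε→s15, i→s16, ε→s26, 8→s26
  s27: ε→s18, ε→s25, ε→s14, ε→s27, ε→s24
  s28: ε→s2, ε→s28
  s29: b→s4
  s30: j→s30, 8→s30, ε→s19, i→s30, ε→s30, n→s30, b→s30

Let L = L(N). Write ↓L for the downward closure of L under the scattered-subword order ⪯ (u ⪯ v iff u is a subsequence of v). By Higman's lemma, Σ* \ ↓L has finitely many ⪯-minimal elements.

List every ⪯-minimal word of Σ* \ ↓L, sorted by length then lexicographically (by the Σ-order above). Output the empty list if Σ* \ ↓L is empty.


A = [ibn, ni8n].

|Q|=32, |F|=12, |δ|=146 (53 ε).
min D↑ (7 st, q0=0, F={6}): 0:b→0,i→1,n→2,8→0,j→0 1:b→3,i→1,n→4,8→1,j→1 2:b→2,i→5,n→2,8→2,j→2 3:b→3,i→3,n→6,8→3,j→3 4:b→3,i→5,n→4,8→4,j→4 5:b→3,i→5,n→5,8→3,j→5 6:b→6,i→6,n→6,8→6,j→6 (ε-aug+det+¬).
'ibn': |S_i|=[22, 17, 7, 5] end={s11,s12,s19,s30,s7} rej; 3/3 del acc.
'ni8n': |S_i|=[22, 19, 14, 6, 5] end={s11,s12,s19,s30,s7} rej; 4/4 single-dels accept.
2 minimals (antichain).


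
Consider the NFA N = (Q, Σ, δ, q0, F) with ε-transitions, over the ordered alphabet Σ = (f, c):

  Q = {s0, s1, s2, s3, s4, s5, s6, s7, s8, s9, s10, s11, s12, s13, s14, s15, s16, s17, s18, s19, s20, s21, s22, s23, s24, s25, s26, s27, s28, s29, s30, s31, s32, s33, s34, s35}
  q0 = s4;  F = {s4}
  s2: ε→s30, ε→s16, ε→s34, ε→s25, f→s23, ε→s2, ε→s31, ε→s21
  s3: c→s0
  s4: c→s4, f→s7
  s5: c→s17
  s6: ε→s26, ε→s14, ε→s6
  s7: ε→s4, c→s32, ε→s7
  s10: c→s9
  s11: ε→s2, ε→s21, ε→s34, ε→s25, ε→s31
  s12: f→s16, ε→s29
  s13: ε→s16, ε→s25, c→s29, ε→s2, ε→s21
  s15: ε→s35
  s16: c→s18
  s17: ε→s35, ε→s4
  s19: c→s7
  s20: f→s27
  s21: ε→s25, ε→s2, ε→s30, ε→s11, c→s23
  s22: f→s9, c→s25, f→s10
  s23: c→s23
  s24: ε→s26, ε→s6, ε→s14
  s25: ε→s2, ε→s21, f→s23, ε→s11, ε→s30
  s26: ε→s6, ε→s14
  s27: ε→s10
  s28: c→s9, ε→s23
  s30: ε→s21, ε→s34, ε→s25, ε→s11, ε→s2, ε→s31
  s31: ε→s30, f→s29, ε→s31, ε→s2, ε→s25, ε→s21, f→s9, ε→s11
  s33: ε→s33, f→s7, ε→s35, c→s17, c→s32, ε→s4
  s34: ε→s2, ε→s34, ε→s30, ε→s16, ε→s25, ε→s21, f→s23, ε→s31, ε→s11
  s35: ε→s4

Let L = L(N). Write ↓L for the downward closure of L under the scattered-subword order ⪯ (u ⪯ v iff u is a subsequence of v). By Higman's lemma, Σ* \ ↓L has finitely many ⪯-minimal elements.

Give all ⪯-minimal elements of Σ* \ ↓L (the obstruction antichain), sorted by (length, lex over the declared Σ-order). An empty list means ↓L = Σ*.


|Q|=36, |F|=1, |δ|=89 (64 ε).
min D↑ (1 st, q0=0, F={}): 0:f→0,c→0.
L(D↑) = ∅ ⇒ ↓L = Σ*.

A = [].


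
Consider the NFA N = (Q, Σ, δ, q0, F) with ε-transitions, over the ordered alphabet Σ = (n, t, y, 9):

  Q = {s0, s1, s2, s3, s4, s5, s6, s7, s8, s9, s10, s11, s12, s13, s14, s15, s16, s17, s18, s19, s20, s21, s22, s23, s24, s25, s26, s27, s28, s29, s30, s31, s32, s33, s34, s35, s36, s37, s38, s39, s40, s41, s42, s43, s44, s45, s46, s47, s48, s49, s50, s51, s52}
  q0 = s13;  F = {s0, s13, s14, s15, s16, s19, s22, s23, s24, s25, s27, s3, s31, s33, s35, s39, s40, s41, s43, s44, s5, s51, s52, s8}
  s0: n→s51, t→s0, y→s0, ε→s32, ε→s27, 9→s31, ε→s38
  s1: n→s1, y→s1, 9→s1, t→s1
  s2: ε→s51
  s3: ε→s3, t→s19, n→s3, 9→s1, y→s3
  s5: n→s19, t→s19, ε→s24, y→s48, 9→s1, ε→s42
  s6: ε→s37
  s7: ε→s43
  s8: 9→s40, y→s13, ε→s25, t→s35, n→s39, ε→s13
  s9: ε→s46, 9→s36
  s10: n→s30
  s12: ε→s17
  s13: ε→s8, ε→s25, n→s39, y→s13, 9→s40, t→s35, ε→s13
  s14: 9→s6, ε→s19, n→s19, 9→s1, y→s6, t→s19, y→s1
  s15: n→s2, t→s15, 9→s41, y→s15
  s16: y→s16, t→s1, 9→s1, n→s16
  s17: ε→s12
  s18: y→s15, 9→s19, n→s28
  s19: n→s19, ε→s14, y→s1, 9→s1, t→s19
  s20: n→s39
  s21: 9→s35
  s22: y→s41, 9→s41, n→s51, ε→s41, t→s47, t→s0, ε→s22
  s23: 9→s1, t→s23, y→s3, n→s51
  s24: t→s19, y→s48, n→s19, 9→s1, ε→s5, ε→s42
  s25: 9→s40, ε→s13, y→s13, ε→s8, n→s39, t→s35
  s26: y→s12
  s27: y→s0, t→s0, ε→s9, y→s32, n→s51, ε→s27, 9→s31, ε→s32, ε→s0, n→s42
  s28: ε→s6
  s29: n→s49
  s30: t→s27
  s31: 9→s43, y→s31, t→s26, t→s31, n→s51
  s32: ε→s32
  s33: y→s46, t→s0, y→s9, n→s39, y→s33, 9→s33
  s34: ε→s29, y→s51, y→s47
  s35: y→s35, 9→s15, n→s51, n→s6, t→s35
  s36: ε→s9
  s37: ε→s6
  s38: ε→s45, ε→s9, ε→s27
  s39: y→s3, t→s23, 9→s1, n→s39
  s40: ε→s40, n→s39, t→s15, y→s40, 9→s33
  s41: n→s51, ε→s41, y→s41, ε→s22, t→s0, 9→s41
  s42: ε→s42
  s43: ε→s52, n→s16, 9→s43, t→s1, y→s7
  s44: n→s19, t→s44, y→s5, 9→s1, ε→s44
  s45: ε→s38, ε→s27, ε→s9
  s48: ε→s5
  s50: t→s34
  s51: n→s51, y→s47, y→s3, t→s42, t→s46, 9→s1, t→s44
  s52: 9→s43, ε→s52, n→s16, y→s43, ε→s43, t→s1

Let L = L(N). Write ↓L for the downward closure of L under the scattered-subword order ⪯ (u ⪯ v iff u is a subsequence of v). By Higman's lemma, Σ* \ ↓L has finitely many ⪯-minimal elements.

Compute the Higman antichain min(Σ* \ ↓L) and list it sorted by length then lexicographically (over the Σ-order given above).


A = [n9, nyty, tntny, 99t99t].

|Q|=53, |F|=24, |δ|=174 (49 ε).
min D↑ (18 st, q0=0, F={6}): 0:n→1,t→2,y→0,9→3 1:n→1,t→4,y→5,9→6 2:n→7,t→2,y→2,9→8 3:n→1,t→8,y→3,9→9 4:n→7,t→4,y→5,9→6 5:n→5,t→10,y→5,9→6 6:n→6,t→6,y→6,9→6 7:n→7,t→11,y→5,9→6 8:n→7,t→8,y→8,9→12 9:n→1,t→13,y→9,9→9 10:n→10,t→10,y→6,9→6 11:n→10,t→11,y→14,9→6 12:n→7,t→13,y→12,9→12 13:n→7,t→13,y→13,9→15 14:n→10,t→10,y→14,9→6 15:n→7,t→15,y→15,9→16 16:n→17,t→6,y→16,9→16 17:n→17,t→6,y→17,9→6 [Hopcroft].
'n9': N↓-sim [41, 18, 3] end={s1,s37,s6} rej; 2/2 single-dels accept.
'nyty': |S_i|=[41, 18, 12, 5, 3] end={s1,s37,s6} — reject; 4/4 del acc.
'tntny': N↓-sim [41, 35, 16, 11, 5, 3] end={s1,s37,s6} ∉↓L; 5/5 single-dels accept.
'99t99t': N↓-sim [41, 37, 34, 30, 24, 10, 1] end={s1} rej; 6/6 single-dels accept.
4 minimals (antichain).


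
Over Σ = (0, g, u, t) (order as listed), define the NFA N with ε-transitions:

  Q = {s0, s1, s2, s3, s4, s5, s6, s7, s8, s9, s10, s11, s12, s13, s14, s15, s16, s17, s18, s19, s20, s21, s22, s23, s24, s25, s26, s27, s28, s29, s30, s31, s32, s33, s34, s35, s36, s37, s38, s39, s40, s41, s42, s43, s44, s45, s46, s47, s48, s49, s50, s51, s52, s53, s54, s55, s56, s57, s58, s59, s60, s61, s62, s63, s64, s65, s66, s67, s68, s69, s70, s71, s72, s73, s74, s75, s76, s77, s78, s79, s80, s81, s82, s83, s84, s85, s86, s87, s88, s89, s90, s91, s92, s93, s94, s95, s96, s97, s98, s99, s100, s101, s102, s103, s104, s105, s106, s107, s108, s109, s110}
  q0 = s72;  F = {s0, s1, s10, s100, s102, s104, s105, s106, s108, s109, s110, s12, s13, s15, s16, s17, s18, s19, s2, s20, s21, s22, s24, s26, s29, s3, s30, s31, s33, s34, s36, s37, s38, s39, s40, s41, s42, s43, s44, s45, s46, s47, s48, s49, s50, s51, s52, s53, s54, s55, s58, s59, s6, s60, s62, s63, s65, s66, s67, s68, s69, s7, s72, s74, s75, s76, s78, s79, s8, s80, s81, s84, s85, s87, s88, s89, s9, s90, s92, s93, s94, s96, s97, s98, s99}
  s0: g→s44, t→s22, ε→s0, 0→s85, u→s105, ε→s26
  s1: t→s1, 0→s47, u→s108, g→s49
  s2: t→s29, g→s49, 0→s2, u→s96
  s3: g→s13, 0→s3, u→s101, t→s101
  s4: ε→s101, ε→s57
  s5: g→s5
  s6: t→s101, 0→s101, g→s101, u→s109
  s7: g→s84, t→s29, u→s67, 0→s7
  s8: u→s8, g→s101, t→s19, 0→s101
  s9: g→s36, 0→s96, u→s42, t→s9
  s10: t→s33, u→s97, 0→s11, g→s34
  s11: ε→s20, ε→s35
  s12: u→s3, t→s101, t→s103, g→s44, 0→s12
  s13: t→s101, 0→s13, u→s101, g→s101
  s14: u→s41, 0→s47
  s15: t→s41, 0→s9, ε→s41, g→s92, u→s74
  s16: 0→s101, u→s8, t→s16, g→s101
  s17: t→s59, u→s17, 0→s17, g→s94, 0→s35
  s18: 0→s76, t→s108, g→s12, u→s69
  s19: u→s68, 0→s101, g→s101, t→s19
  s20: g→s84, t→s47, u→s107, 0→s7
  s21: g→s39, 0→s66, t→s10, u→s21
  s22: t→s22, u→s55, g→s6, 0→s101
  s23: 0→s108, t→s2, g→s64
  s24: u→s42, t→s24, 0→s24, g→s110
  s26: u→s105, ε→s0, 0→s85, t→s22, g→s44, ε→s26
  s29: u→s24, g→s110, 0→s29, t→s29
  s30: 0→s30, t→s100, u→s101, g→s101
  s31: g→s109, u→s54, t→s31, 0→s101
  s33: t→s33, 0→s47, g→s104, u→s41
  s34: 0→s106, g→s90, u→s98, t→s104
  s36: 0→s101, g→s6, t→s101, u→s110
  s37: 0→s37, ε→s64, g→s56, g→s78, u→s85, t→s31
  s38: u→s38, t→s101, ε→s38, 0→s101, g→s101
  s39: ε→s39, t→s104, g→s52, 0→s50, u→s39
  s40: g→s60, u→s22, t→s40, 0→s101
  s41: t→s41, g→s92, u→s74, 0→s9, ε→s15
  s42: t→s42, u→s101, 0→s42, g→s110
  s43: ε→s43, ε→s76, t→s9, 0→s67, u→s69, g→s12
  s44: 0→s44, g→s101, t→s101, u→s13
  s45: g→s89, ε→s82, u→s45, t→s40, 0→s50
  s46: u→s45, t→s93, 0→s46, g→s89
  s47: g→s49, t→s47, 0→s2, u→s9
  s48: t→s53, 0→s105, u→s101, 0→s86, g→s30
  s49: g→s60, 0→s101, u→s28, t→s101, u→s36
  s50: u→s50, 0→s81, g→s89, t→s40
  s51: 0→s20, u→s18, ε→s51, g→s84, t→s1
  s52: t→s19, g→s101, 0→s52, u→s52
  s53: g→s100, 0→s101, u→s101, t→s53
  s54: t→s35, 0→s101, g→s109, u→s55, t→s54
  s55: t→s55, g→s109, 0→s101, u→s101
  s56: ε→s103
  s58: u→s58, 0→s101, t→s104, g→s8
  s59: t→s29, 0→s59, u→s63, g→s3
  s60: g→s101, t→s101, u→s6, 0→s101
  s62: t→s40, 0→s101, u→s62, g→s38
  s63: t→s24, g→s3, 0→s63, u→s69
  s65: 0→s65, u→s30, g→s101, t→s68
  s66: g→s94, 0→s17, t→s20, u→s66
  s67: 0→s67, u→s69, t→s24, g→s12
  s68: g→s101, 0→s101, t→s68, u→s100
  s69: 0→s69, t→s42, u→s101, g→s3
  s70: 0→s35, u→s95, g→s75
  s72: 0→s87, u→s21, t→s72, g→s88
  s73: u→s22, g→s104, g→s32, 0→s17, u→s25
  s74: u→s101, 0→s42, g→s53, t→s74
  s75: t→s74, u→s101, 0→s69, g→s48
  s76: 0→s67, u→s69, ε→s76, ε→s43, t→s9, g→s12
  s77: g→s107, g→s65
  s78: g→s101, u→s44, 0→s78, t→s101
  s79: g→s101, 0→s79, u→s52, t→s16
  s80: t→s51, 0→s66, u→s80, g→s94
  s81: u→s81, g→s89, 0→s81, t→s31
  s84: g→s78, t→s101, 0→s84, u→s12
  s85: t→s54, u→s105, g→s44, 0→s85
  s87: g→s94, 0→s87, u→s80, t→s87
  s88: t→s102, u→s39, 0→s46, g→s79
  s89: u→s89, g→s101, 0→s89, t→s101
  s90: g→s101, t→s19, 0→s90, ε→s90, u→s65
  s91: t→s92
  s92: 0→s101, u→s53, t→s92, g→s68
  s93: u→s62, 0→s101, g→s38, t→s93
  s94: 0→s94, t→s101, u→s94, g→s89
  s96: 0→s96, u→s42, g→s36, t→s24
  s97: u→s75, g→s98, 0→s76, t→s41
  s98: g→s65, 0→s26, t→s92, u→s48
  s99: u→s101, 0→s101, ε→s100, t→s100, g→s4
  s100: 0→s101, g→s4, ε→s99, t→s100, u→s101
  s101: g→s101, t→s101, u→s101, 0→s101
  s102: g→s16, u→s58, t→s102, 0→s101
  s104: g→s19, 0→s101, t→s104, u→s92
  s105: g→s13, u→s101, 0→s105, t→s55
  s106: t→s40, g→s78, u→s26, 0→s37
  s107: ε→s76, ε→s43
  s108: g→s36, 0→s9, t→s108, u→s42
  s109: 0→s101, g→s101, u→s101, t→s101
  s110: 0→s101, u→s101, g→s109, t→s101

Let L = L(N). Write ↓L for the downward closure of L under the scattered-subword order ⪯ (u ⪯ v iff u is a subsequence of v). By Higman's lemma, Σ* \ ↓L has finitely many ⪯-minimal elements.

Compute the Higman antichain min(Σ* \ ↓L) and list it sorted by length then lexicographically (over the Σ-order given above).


min(Σ*\↓L) = [0gt, ggg, gt0, utuuu, uttg0, u00tgu].

|Q|=111, |F|=85, |δ|=392 (25 ε).
min D↑ (82 st, q0=0, F={13}): 0:0→1,g→2,u→3,t→0 1:0→1,g→4,u→5,t→1 2:0→6,g→7,u→8,t→9 3:0→10,g→8,u→3,t→11 4:0→4,g→12,u→4,t→13 5:0→10,g→4,u→5,t→14 6:0→6,g→12,u→15,t→16 7:0→7,g→13,u→17,t→18 8:0→19,g→17,u→8,t→20 9:0→13,g→18,u→21,t→9 10:0→22,g→4,u→10,t→23 11:0→23,g→24,u→25,t→26 12:0→12,g→13,u→12,t→13 13:0→13,g→13,u→13,t→13 14:0→23,g→27,u→28,t→29 15:0→19,g→12,u→15,t→30 16:0→13,g→31,u→32,t→16 17:0→17,g→13,u→17,t→33 18:0→13,g→13,u→34,t→18 19:0→35,g→12,u→19,t→30 20:0→13,g→33,u→36,t→20 21:0→13,g→34,u→21,t→20 22:0→22,g→4,u→22,t→37 23:0→38,g→27,u→39,t→40 24:0→41,g→42,u→43,t→20 25:0→39,g→43,u→44,t→45 26:0→40,g→20,u→45,t→26 27:0→27,g→46,u→47,t→13 28:0→39,g→47,u→48,t→49 29:0→40,g→50,u→49,t→29 30:0→13,g→51,u→52,t→30 31:0→13,g→13,u→31,t→13 32:0→13,g→31,u→32,t→30 33:0→13,g→13,u→53,t→33 34:0→13,g→13,u→34,t→33 35:0→35,g→12,u→35,t→54 36:0→13,g→53,u→55,t→36 37:0→37,g→56,u→57,t→58 38:0→38,g→27,u→59,t→58 39:0→59,g→47,u→48,t→60 40:0→61,g→50,u→60,t→40 41:0→62,g→46,u→63,t→30 42:0→42,g→13,u→64,t→33 43:0→63,g→64,u→65,t→36 44:0→48,g→65,u→13,t→66 45:0→60,g→36,u→66,t→45 46:0→46,g→13,u→67,t→13 47:0→47,g→67,u→56,t→13 48:0→48,g→56,u→13,t→68 49:0→60,g→69,u→68,t→49 50:0→13,g→51,u→69,t→13 51:0→13,g→13,u→70,t→13 52:0→13,g→70,u→71,t→52 53:0→13,g→13,u→72,t→53 54:0→13,g→73,u→74,t→54 55:0→13,g→72,u→13,t→55 56:0→56,g→75,u→13,t→13 57:0→57,g→56,u→48,t→76 58:0→58,g→77,u→76,t→58 59:0→59,g→47,u→48,t→76 60:0→78,g→69,u→68,t→60 61:0→61,g→50,u→78,t→58 62:0→62,g→46,u→79,t→54 63:0→79,g→67,u→80,t→52 64:0→64,g→13,u→81,t→53 65:0→80,g→81,u→13,t→55 66:0→68,g→55,u→13,t→66 67:0→67,g→13,u→75,t→13 68:0→68,g→77,u→13,t→68 69:0→13,g→70,u→77,t→13 70:0→13,g→13,u→73,t→13 71:0→13,g→73,u→13,t→71 72:0→13,g→13,u→13,t→72 73:0→13,g→13,u→13,t→13 74:0→13,g→73,u→71,t→74 75:0→75,g→13,u→13,t→13 76:0→76,g→77,u→68,t→76 77:0→13,g→73,u→13,t→13 78:0→78,g→69,u→68,t→76 79:0→79,g→67,u→80,t→74 80:0→80,g→75,u→13,t→71 81:0→81,g→13,u→13,t→72 [Hopcroft].
'0gt': run [97, 78, 21, 2] end={s101,s103} — reject; 3/3 deletions ∈↓L.
'ggg': |S_i|=[97, 63, 24, 3] end={s101,s4,s57} rej; 3/3 del acc.
'gt0': N↓-sim [97, 63, 27, 1] end={s101} ∉↓L; 3/3 del acc.
'utuuu': run [97, 89, 73, 48, 19, 1] end={s101} rej; 5/5 del acc.
'uttg0': run [97, 89, 73, 37, 17, 1] end={s101} — reject; 5/5 del acc.
'u00tgu': |S_i|=[97, 89, 63, 48, 22, 7, 1] end={s101} — reject; 6/6 del acc.
6 words, ⪯-incomp.


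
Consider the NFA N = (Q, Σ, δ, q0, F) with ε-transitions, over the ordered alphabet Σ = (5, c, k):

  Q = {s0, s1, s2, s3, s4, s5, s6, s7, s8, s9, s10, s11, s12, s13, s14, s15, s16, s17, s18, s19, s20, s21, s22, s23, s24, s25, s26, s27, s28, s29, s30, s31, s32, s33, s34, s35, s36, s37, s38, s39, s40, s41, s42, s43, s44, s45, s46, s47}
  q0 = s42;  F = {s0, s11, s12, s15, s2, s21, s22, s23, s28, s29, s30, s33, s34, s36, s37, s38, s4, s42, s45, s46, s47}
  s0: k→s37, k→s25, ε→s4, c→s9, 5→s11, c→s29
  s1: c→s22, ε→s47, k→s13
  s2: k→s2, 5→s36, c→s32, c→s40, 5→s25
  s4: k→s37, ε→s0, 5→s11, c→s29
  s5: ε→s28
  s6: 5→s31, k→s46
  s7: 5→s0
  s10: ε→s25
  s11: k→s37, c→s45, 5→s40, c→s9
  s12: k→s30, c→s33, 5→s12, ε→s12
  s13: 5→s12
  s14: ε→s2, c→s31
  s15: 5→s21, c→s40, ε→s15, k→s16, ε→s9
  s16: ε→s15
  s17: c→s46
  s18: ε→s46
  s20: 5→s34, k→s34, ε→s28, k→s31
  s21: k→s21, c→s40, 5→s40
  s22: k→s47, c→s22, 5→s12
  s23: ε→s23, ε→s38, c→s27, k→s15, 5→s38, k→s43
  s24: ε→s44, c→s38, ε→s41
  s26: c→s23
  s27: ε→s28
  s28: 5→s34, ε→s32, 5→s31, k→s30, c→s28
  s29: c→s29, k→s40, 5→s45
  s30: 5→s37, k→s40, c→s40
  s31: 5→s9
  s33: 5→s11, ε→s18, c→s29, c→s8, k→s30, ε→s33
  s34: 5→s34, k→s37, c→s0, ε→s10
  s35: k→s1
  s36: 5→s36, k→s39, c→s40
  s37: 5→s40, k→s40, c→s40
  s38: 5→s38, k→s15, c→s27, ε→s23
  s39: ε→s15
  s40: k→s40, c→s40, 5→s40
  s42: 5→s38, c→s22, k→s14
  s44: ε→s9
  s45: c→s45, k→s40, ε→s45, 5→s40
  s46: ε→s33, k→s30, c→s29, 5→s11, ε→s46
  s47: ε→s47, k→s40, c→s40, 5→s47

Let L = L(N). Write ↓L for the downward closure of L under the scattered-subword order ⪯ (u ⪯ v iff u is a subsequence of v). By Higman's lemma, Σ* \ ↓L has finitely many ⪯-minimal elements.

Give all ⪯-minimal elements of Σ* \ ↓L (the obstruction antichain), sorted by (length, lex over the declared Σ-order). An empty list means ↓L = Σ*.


Antichain: [kc, ckk, 5k55, 5c5k5, c5c55, c5cck].

|Q|=48, |F|=21, |δ|=117 (28 ε).
min D↑ (19 st, q0=0, F={9}): 0:5→1,c→2,k→3 1:5→1,c→4,k→5 2:5→6,c→2,k→7 3:5→8,c→9,k→3 4:5→10,c→4,k→11 5:5→12,c→9,k→5 6:5→6,c→13,k→11 7:5→7,c→9,k→9 8:5→8,c→9,k→5 9:5→9,c→9,k→9 10:5→10,c→14,k→15 11:5→15,c→9,k→9 12:5→9,c→9,k→12 13:5→16,c→17,k→11 14:5→16,c→17,k→15 15:5→9,c→9,k→9 16:5→9,c→18,k→15 17:5→18,c→17,k→9 18:5→9,c→18,k→9 [Hopcroft].
'kc': run [34, 16, 4] end={s31,s32,s40,s9} rej; 2/2 deletions ∈↓L.
'ckk': run [34, 23, 5, 1] end={s40} — reject; 3/3 deletions ∈↓L.
'5k55': |S_i|=[34, 30, 10, 3, 1] end={s40} — reject; 4/4 single-dels accept.
'5c5k5': run [34, 30, 20, 12, 3, 1] end={s40} — reject; 5/5 deletions ∈↓L.
'c5c55': |S_i|=[34, 23, 19, 14, 5, 1] end={s40} rej; 5/5 single-dels accept.
'c5cck': |S_i|=[34, 23, 19, 14, 5, 1] end={s40} — reject; 5/5 deletions ∈↓L.
6 minimals (antichain).


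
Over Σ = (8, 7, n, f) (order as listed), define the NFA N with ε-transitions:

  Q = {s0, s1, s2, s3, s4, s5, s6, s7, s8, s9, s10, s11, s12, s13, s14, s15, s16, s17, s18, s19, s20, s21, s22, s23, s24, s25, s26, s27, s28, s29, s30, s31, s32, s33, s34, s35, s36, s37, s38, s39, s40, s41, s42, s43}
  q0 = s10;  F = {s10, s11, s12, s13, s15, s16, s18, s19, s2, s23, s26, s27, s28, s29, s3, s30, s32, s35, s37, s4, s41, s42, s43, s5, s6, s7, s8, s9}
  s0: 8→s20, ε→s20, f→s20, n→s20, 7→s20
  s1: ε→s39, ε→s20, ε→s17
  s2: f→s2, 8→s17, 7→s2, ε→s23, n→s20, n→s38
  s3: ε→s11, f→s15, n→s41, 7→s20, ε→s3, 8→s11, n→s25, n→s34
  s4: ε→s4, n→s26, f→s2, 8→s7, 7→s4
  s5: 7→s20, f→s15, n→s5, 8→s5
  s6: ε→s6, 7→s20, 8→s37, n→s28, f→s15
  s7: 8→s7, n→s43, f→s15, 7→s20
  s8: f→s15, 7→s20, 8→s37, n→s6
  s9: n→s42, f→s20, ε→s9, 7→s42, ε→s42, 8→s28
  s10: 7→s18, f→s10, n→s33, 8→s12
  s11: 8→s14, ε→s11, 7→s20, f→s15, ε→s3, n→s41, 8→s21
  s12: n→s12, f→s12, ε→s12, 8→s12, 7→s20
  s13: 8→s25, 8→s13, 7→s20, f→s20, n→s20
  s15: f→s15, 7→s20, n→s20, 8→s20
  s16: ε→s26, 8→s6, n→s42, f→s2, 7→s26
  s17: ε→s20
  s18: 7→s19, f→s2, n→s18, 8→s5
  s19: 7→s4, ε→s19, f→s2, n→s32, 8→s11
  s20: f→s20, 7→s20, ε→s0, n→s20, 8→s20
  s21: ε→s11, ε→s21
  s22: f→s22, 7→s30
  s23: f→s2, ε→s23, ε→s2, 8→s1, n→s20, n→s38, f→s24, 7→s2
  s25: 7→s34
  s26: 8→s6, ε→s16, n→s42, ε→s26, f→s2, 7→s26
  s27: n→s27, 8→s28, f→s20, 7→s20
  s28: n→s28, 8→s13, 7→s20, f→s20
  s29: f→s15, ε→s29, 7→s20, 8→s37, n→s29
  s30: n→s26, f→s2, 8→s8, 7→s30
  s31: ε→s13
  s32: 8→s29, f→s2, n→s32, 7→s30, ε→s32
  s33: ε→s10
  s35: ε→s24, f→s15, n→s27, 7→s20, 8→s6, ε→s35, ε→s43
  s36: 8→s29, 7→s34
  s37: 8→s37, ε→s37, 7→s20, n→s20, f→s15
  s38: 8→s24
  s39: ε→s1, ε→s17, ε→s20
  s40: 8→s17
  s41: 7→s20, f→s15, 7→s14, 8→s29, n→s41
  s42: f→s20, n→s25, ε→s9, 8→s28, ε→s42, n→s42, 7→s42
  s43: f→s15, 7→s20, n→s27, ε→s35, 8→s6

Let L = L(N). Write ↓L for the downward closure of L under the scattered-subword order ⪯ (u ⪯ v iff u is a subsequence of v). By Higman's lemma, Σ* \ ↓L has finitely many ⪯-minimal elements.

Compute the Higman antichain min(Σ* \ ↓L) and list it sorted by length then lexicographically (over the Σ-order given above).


|Q|=44, |F|=28, |δ|=174 (38 ε).
min D↑ (24 st, q0=0, F={3}): 0:8→1,7→2,n→0,f→0 1:8→1,7→3,n→1,f→1 2:8→4,7→5,n→2,f→6 3:8→3,7→3,n→3,f→3 4:8→4,7→3,n→4,f→7 5:8→8,7→9,n→10,f→6 6:8→3,7→6,n→3,f→6 7:8→3,7→3,n→3,f→7 8:8→8,7→3,n→11,f→7 9:8→12,7→9,n→13,f→6 10:8→14,7→15,n→10,f→6 11:8→14,7→3,n→11,f→7 12:8→12,7→3,n→16,f→7 13:8→17,7→13,n→18,f→6 14:8→19,7→3,n→14,f→7 15:8→20,7→15,n→13,f→6 16:8→17,7→3,n→21,f→7 17:8→19,7→3,n→22,f→7 18:8→22,7→18,n→18,f→3 19:8→19,7→3,n→3,f→7 20:8→19,7→3,n→17,f→7 21:8→22,7→3,n→21,f→3 22:8→23,7→3,n→22,f→3 23:8→23,7→3,n→3,f→3 (ε-aug+det+¬).
'87': |S_i|=[40, 26, 4] end={s0,s14,s20,s34} — reject; 2/2 deletions ∈↓L.
'7f8': run [40, 37, 10, 6] end={s0,s1,s17,s20,s24,s39} — reject; 3/3 single-dels accept.
'7fn': |S_i|=[40, 37, 10, 4] end={s0,s20,s24,s38} — reject; 3/3 single-dels accept.
'777nnf': run [40, 37, 35, 28, 23, 11, 2] end={s0,s20} rej; 6/6 del acc.
'77n88n': run [40, 37, 35, 29, 15, 7, 2] end={s0,s20} ∉↓L; 6/6 deletions ∈↓L.
5 words, ⪯-incomp.

Antichain: [87, 7f8, 7fn, 777nnf, 77n88n].


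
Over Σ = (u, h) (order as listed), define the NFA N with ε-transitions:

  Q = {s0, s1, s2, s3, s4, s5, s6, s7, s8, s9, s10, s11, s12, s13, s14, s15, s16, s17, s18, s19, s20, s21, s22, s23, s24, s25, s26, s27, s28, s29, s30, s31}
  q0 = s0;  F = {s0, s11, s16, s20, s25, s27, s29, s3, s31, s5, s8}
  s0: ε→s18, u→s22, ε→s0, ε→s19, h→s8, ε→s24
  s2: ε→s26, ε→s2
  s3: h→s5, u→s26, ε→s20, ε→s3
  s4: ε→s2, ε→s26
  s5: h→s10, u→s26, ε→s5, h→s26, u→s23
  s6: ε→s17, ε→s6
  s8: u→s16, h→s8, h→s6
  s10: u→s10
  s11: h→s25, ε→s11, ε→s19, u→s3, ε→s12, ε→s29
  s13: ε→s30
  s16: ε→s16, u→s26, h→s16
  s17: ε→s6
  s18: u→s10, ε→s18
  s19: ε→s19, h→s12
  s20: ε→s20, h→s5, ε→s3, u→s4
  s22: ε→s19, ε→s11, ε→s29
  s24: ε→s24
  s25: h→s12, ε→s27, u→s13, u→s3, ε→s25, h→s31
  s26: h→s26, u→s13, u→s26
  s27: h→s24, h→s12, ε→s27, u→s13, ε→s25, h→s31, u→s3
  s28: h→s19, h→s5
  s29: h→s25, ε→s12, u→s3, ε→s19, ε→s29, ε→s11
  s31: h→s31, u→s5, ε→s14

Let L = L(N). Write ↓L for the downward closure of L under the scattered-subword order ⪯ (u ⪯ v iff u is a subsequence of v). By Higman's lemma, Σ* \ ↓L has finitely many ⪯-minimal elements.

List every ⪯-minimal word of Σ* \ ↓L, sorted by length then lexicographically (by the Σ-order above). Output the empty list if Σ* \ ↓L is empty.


|Q|=32, |F|=11, |δ|=75 (37 ε).
min D↑ (9 st, q0=0, F={6}): 0:u→1,h→2 1:u→3,h→4 2:u→5,h→2 3:u→6,h→7 4:u→3,h→8 5:u→6,h→5 6:u→6,h→6 7:u→6,h→6 8:u→7,h→8 (ε-aug+det+¬).
'uuu': N↓-sim [26, 21, 10, 7] end={s10,s13,s2,s23,s26,s30,s4} — reject; 3/3 deletions ∈↓L.
'huu': N↓-sim [26, 20, 11, 7] end={s10,s13,s2,s23,s26,s30,s4} — reject; 3/3 single-dels accept.
'uuhh': N↓-sim [26, 21, 10, 6, 4] end={s10,s13,s26,s30} ∉↓L; 4/4 deletions ∈↓L.
'uhhuh': |S_i|=[26, 21, 17, 11, 6, 4] end={s10,s13,s26,s30} — reject; 5/5 deletions ∈↓L.
4 obstructions.

A = [uuu, huu, uuhh, uhhuh].


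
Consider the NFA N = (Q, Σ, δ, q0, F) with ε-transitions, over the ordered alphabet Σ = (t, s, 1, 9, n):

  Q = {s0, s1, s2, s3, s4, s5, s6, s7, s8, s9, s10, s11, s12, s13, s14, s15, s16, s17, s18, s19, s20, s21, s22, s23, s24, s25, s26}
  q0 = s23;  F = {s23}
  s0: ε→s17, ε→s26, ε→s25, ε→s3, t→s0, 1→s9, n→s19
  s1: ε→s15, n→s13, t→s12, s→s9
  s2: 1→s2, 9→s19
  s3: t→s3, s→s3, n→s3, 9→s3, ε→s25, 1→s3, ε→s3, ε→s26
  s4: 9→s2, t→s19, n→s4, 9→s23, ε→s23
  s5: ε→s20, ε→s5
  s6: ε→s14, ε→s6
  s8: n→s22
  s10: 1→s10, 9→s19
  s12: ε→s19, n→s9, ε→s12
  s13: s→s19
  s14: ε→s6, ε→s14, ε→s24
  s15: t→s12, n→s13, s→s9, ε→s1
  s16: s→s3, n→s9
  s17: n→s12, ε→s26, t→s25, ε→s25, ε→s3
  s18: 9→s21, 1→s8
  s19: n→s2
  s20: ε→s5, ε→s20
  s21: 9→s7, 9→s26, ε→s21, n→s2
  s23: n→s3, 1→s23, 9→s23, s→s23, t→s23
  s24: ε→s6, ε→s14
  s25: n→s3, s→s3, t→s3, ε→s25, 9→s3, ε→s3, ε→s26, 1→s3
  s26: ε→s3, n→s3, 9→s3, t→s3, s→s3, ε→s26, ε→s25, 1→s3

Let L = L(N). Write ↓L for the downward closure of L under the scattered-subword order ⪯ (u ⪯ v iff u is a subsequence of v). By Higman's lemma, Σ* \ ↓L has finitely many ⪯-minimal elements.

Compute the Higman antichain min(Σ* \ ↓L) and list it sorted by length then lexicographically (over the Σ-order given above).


|Q|=27, |F|=1, |δ|=83 (33 ε).
min D↑ (2 st, q0=0, F={1}): 0:t→0,s→0,1→0,9→0,n→1 1:t→1,s→1,1→1,9→1,n→1 (ε-aug+det+¬).
'n': run [4, 3] end={s25,s26,s3} rej; 1/1 del acc.
1 words, ⪯-incomp.

Antichain: [n].


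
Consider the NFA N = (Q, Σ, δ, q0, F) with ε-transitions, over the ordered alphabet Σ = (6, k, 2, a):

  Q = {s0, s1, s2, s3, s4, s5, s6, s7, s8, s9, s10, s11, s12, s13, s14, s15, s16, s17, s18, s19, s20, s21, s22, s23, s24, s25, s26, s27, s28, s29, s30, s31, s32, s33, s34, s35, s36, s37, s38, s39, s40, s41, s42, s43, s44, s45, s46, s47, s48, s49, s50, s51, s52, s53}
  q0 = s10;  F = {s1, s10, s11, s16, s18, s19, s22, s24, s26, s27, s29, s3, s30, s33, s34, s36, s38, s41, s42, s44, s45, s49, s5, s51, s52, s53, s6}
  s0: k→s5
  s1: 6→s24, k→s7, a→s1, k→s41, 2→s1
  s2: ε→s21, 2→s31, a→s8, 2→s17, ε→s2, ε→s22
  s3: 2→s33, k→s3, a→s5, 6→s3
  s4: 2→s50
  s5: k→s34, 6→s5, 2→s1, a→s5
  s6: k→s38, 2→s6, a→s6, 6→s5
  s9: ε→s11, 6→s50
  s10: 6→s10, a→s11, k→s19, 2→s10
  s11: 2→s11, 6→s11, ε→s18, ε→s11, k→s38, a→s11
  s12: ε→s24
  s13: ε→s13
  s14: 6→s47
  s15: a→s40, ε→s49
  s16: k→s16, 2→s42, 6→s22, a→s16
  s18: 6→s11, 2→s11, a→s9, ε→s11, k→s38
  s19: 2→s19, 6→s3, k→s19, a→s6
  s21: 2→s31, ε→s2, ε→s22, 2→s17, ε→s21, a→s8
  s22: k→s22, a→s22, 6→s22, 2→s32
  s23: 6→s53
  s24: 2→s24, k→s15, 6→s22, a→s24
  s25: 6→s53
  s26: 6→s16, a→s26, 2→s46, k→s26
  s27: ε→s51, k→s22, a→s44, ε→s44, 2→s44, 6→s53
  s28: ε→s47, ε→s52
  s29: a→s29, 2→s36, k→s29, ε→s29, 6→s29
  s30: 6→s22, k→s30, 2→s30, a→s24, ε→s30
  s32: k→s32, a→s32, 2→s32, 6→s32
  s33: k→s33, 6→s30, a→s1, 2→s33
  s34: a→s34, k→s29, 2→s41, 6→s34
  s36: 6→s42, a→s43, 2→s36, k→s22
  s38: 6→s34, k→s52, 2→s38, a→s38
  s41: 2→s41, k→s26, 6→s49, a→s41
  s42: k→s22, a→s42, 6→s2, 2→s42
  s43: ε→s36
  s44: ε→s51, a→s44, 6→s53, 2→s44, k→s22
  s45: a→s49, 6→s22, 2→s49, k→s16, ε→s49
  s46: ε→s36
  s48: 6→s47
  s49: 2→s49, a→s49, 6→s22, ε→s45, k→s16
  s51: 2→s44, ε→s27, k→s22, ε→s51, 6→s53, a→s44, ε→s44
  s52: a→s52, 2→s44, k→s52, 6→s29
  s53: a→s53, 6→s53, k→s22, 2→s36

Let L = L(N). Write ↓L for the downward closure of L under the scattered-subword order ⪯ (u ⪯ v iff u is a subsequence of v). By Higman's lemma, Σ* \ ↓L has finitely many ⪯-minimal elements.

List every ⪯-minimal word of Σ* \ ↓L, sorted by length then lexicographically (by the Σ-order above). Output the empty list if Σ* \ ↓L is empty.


|Q|=54, |F|=27, |δ|=154 (27 ε).
min D↑ (24 st, q0=0, F={21}): 0:6→0,k→1,2→0,a→2 1:6→3,k→1,2→1,a→4 2:6→2,k→5,2→2,a→2 3:6→3,k→3,2→6,a→7 4:6→7,k→5,2→4,a→4 5:6→8,k→9,2→5,a→5 6:6→10,k→6,2→6,a→11 7:6→7,k→8,2→11,a→7 8:6→8,k→12,2→13,a→8 9:6→12,k→9,2→14,a→9 10:6→15,k→10,2→10,a→16 11:6→16,k→13,2→11,a→11 12:6→12,k→12,2→17,a→12 13:6→18,k→19,2→13,a→13 14:6→20,k→15,2→14,a→14 15:6→15,k→15,2→21,a→15 16:6→15,k→18,2→16,a→16 17:6→22,k→15,2→17,a→17 18:6→15,k→23,2→18,a→18 19:6→23,k→19,2→17,a→19 20:6→20,k→15,2→17,a→20 21:6→21,k→21,2→21,a→21 22:6→15,k→15,2→22,a→22 23:6→15,k→23,2→22,a→23 [Hopcroft].
'k62662': N↓-sim [40, 35, 28, 23, 15, 7, 3] end={s17,s31,s32} rej; 6/6 deletions ∈↓L.
'akk2k2': N↓-sim [40, 35, 27, 19, 15, 2, 1] end={s32} ∉↓L; 6/6 single-dels accept.
2 minimals (antichain).

A = [k62662, akk2k2].
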